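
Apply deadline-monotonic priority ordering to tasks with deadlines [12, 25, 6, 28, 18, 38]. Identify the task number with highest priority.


Sort tasks by relative deadline (ascending):
  Task 3: deadline = 6
  Task 1: deadline = 12
  Task 5: deadline = 18
  Task 2: deadline = 25
  Task 4: deadline = 28
  Task 6: deadline = 38
Priority order (highest first): [3, 1, 5, 2, 4, 6]
Highest priority task = 3

3


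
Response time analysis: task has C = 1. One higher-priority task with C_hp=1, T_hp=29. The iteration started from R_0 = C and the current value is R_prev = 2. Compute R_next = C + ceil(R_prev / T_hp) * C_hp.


R_next = C + ceil(R_prev / T_hp) * C_hp
ceil(2 / 29) = ceil(0.069) = 1
Interference = 1 * 1 = 1
R_next = 1 + 1 = 2
R_next = R_prev, so the iteration has converged (response time = 2).

2


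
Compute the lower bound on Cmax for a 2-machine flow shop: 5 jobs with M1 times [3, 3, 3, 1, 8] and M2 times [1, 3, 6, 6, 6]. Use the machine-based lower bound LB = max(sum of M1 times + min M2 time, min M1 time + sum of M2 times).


LB1 = sum(M1 times) + min(M2 times) = 18 + 1 = 19
LB2 = min(M1 times) + sum(M2 times) = 1 + 22 = 23
Lower bound = max(LB1, LB2) = max(19, 23) = 23

23


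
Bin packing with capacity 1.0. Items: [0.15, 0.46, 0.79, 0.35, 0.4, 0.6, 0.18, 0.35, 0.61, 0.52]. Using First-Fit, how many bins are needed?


Place items sequentially using First-Fit:
  Item 0.15 -> new Bin 1
  Item 0.46 -> Bin 1 (now 0.61)
  Item 0.79 -> new Bin 2
  Item 0.35 -> Bin 1 (now 0.96)
  Item 0.4 -> new Bin 3
  Item 0.6 -> Bin 3 (now 1.0)
  Item 0.18 -> Bin 2 (now 0.97)
  Item 0.35 -> new Bin 4
  Item 0.61 -> Bin 4 (now 0.96)
  Item 0.52 -> new Bin 5
Total bins used = 5

5


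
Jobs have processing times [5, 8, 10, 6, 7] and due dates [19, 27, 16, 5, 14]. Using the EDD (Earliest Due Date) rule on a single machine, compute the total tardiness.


Sort by due date (EDD order): [(6, 5), (7, 14), (10, 16), (5, 19), (8, 27)]
Compute completion times and tardiness:
  Job 1: p=6, d=5, C=6, tardiness=max(0,6-5)=1
  Job 2: p=7, d=14, C=13, tardiness=max(0,13-14)=0
  Job 3: p=10, d=16, C=23, tardiness=max(0,23-16)=7
  Job 4: p=5, d=19, C=28, tardiness=max(0,28-19)=9
  Job 5: p=8, d=27, C=36, tardiness=max(0,36-27)=9
Total tardiness = 26

26


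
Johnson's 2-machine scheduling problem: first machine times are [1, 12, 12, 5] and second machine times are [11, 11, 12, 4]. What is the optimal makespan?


Apply Johnson's rule:
  Group 1 (a <= b): [(1, 1, 11), (3, 12, 12)]
  Group 2 (a > b): [(2, 12, 11), (4, 5, 4)]
Optimal job order: [1, 3, 2, 4]
Schedule:
  Job 1: M1 done at 1, M2 done at 12
  Job 3: M1 done at 13, M2 done at 25
  Job 2: M1 done at 25, M2 done at 36
  Job 4: M1 done at 30, M2 done at 40
Makespan = 40

40


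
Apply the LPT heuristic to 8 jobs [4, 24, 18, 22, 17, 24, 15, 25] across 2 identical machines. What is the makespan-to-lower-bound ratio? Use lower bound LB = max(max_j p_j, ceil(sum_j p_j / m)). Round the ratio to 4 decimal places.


LPT order: [25, 24, 24, 22, 18, 17, 15, 4]
Machine loads after assignment: [80, 69]
LPT makespan = 80
Lower bound = max(max_job, ceil(total/2)) = max(25, 75) = 75
Ratio = 80 / 75 = 1.0667

1.0667


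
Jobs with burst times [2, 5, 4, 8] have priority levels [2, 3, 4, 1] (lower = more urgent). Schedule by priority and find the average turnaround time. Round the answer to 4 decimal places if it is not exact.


Sort by priority (ascending = highest first):
Order: [(1, 8), (2, 2), (3, 5), (4, 4)]
Completion times:
  Priority 1, burst=8, C=8
  Priority 2, burst=2, C=10
  Priority 3, burst=5, C=15
  Priority 4, burst=4, C=19
Average turnaround = 52/4 = 13.0

13.0


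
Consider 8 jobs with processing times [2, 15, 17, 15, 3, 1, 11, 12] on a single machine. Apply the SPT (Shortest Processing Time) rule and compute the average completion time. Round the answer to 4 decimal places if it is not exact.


Sort jobs by processing time (SPT order): [1, 2, 3, 11, 12, 15, 15, 17]
Compute completion times sequentially:
  Job 1: processing = 1, completes at 1
  Job 2: processing = 2, completes at 3
  Job 3: processing = 3, completes at 6
  Job 4: processing = 11, completes at 17
  Job 5: processing = 12, completes at 29
  Job 6: processing = 15, completes at 44
  Job 7: processing = 15, completes at 59
  Job 8: processing = 17, completes at 76
Sum of completion times = 235
Average completion time = 235/8 = 29.375

29.375


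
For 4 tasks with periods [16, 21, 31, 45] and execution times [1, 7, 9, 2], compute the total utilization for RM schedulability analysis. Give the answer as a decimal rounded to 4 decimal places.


Compute individual utilizations (exact fractions):
  Task 1: C/T = 1/16 (approx. 0.0625)
  Task 2: C/T = 7/21 = 1/3 (approx. 0.3333)
  Task 3: C/T = 9/31 (approx. 0.2903)
  Task 4: C/T = 2/45 (approx. 0.0444)
Total utilization U = 1/16 + 1/3 + 9/31 + 2/45 = 16307/22320
Rounded to 4 decimal places: U = 0.7306
RM (Liu & Layland) bound for 4 tasks = 0.756828; compare with U = 16307/22320 (approx. 0.730600)
U <= bound, so schedulable by RM sufficient condition.

0.7306


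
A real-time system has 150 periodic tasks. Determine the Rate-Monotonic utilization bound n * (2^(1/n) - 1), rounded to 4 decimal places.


Compute 2^(1/150) = 1.0046316744
Subtract 1: 1.0046316744 - 1 = 0.0046316744
Multiply by n: 150 * 0.0046316744 = 0.6947511600
Round to 4 dp: 0.6948

0.6948


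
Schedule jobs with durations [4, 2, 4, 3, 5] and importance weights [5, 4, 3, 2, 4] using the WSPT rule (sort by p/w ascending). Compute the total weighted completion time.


Compute p/w ratios and sort ascending (WSPT): [(2, 4), (4, 5), (5, 4), (4, 3), (3, 2)]
Compute weighted completion times:
  Job (p=2,w=4): C=2, w*C=4*2=8
  Job (p=4,w=5): C=6, w*C=5*6=30
  Job (p=5,w=4): C=11, w*C=4*11=44
  Job (p=4,w=3): C=15, w*C=3*15=45
  Job (p=3,w=2): C=18, w*C=2*18=36
Total weighted completion time = 163

163


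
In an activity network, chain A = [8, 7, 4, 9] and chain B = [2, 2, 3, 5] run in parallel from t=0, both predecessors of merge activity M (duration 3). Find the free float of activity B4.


ES(B4) = sum of predecessors on chain B = 7
EF(B4) = ES + duration = 7 + 5 = 12
Successor of B4 is M. ES(M) = max(sum(A), sum(B)) = max(28, 12) = 28
Free float = ES(successor) - EF(current) = 28 - 12 = 16

16


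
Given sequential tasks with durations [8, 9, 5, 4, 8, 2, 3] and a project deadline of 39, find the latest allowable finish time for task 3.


LF(activity 3) = deadline - sum of successor durations
Successors: activities 4 through 7 with durations [4, 8, 2, 3]
Sum of successor durations = 17
LF = 39 - 17 = 22

22


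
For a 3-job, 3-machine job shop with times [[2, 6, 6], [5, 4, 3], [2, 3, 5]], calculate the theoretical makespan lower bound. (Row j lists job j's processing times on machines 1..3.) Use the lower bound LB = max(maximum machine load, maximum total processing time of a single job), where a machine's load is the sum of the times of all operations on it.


Machine loads:
  Machine 1: 2 + 5 + 2 = 9
  Machine 2: 6 + 4 + 3 = 13
  Machine 3: 6 + 3 + 5 = 14
Max machine load = 14
Job totals:
  Job 1: 14
  Job 2: 12
  Job 3: 10
Max job total = 14
Lower bound = max(14, 14) = 14

14


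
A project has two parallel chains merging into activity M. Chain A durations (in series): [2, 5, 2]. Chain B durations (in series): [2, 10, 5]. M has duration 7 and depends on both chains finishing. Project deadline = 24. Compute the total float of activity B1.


Forward pass: ES(B1) = sum of predecessors on chain B = 0
EF = ES + duration = 0 + 2 = 2
Backward pass: LF(M) = deadline = 24; LS(M) = 24 - 7 = 17
LF(B1) = LS(M) - sum(successors on chain B) = 17 - 15 = 2
LS = LF - duration = 2 - 2 = 0
Total float = LS - ES = 0 - 0 = 0

0


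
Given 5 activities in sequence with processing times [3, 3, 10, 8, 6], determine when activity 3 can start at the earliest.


Activity 3 starts after activities 1 through 2 complete.
Predecessor durations: [3, 3]
ES = 3 + 3 = 6

6


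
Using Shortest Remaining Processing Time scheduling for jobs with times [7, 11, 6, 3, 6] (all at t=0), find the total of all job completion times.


Since all jobs arrive at t=0, SRPT equals SPT ordering.
SPT order: [3, 6, 6, 7, 11]
Completion times:
  Job 1: p=3, C=3
  Job 2: p=6, C=9
  Job 3: p=6, C=15
  Job 4: p=7, C=22
  Job 5: p=11, C=33
Total completion time = 3 + 9 + 15 + 22 + 33 = 82

82


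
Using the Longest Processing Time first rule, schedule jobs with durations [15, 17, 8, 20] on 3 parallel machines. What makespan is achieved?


Sort jobs in decreasing order (LPT): [20, 17, 15, 8]
Assign each job to the least loaded machine:
  Machine 1: jobs [20], load = 20
  Machine 2: jobs [17], load = 17
  Machine 3: jobs [15, 8], load = 23
Makespan = max load = 23

23


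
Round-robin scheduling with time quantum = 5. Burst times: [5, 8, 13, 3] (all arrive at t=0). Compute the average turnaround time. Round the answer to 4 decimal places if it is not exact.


Time quantum = 5
Execution trace:
  J1 runs 5 units, time = 5
  J2 runs 5 units, time = 10
  J3 runs 5 units, time = 15
  J4 runs 3 units, time = 18
  J2 runs 3 units, time = 21
  J3 runs 5 units, time = 26
  J3 runs 3 units, time = 29
Finish times: [5, 21, 29, 18]
Average turnaround = 73/4 = 18.25

18.25


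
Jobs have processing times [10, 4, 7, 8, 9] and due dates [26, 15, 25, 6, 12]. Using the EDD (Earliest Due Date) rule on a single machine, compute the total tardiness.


Sort by due date (EDD order): [(8, 6), (9, 12), (4, 15), (7, 25), (10, 26)]
Compute completion times and tardiness:
  Job 1: p=8, d=6, C=8, tardiness=max(0,8-6)=2
  Job 2: p=9, d=12, C=17, tardiness=max(0,17-12)=5
  Job 3: p=4, d=15, C=21, tardiness=max(0,21-15)=6
  Job 4: p=7, d=25, C=28, tardiness=max(0,28-25)=3
  Job 5: p=10, d=26, C=38, tardiness=max(0,38-26)=12
Total tardiness = 28

28


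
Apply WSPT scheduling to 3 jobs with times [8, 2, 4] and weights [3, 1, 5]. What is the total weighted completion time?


Compute p/w ratios and sort ascending (WSPT): [(4, 5), (2, 1), (8, 3)]
Compute weighted completion times:
  Job (p=4,w=5): C=4, w*C=5*4=20
  Job (p=2,w=1): C=6, w*C=1*6=6
  Job (p=8,w=3): C=14, w*C=3*14=42
Total weighted completion time = 68

68


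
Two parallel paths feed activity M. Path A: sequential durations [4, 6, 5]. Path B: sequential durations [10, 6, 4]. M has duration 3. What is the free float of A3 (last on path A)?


ES(A3) = sum of predecessors on chain A = 10
EF(A3) = ES + duration = 10 + 5 = 15
Successor of A3 is M. ES(M) = max(sum(A), sum(B)) = max(15, 20) = 20
Free float = ES(successor) - EF(current) = 20 - 15 = 5

5


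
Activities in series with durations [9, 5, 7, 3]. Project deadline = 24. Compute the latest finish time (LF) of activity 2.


LF(activity 2) = deadline - sum of successor durations
Successors: activities 3 through 4 with durations [7, 3]
Sum of successor durations = 10
LF = 24 - 10 = 14

14


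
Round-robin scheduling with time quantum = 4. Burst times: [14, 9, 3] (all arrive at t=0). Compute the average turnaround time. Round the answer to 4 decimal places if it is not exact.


Time quantum = 4
Execution trace:
  J1 runs 4 units, time = 4
  J2 runs 4 units, time = 8
  J3 runs 3 units, time = 11
  J1 runs 4 units, time = 15
  J2 runs 4 units, time = 19
  J1 runs 4 units, time = 23
  J2 runs 1 units, time = 24
  J1 runs 2 units, time = 26
Finish times: [26, 24, 11]
Average turnaround = 61/3 = 20.3333

20.3333


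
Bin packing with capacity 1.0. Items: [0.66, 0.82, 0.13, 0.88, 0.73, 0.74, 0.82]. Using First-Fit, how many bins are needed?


Place items sequentially using First-Fit:
  Item 0.66 -> new Bin 1
  Item 0.82 -> new Bin 2
  Item 0.13 -> Bin 1 (now 0.79)
  Item 0.88 -> new Bin 3
  Item 0.73 -> new Bin 4
  Item 0.74 -> new Bin 5
  Item 0.82 -> new Bin 6
Total bins used = 6

6


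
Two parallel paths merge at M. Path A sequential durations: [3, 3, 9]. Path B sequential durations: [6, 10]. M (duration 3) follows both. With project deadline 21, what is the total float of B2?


Forward pass: ES(B2) = sum of predecessors on chain B = 6
EF = ES + duration = 6 + 10 = 16
Backward pass: LF(M) = deadline = 21; LS(M) = 21 - 3 = 18
LF(B2) = LS(M) - sum(successors on chain B) = 18 - 0 = 18
LS = LF - duration = 18 - 10 = 8
Total float = LS - ES = 8 - 6 = 2

2


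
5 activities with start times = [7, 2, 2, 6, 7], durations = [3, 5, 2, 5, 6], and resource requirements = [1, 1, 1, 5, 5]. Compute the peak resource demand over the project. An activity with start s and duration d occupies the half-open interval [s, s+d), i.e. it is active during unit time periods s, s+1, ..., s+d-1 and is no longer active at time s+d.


Each activity i is active on [start_i, start_i + duration_i).
Compute total resource usage per time slot:
  t=0: active resources = [], total = 0
  t=1: active resources = [], total = 0
  t=2: active resources = [1, 1], total = 2
  t=3: active resources = [1, 1], total = 2
  t=4: active resources = [1], total = 1
  t=5: active resources = [1], total = 1
  t=6: active resources = [1, 5], total = 6
  t=7: active resources = [1, 5, 5], total = 11
  t=8: active resources = [1, 5, 5], total = 11
  t=9: active resources = [1, 5, 5], total = 11
  t=10: active resources = [5, 5], total = 10
  t=11: active resources = [5], total = 5
  t=12: active resources = [5], total = 5
Peak resource demand = 11

11


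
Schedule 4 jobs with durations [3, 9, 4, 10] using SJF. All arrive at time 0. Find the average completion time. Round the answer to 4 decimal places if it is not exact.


SJF order (ascending): [3, 4, 9, 10]
Completion times:
  Job 1: burst=3, C=3
  Job 2: burst=4, C=7
  Job 3: burst=9, C=16
  Job 4: burst=10, C=26
Average completion = 52/4 = 13.0

13.0


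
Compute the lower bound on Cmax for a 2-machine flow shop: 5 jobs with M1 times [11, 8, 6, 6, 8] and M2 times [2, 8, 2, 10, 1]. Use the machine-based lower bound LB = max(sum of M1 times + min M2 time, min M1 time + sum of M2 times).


LB1 = sum(M1 times) + min(M2 times) = 39 + 1 = 40
LB2 = min(M1 times) + sum(M2 times) = 6 + 23 = 29
Lower bound = max(LB1, LB2) = max(40, 29) = 40

40


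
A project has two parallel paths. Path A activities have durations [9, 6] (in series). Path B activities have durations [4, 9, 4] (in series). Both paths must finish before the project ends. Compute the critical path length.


Path A total = 9 + 6 = 15
Path B total = 4 + 9 + 4 = 17
Critical path = longest path = max(15, 17) = 17

17


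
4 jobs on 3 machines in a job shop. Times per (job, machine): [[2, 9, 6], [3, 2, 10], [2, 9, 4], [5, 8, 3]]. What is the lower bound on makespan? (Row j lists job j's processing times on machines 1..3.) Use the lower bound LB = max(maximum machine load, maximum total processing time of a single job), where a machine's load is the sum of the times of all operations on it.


Machine loads:
  Machine 1: 2 + 3 + 2 + 5 = 12
  Machine 2: 9 + 2 + 9 + 8 = 28
  Machine 3: 6 + 10 + 4 + 3 = 23
Max machine load = 28
Job totals:
  Job 1: 17
  Job 2: 15
  Job 3: 15
  Job 4: 16
Max job total = 17
Lower bound = max(28, 17) = 28

28


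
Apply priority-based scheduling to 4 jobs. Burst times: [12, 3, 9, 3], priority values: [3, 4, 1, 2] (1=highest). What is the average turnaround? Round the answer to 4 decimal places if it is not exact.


Sort by priority (ascending = highest first):
Order: [(1, 9), (2, 3), (3, 12), (4, 3)]
Completion times:
  Priority 1, burst=9, C=9
  Priority 2, burst=3, C=12
  Priority 3, burst=12, C=24
  Priority 4, burst=3, C=27
Average turnaround = 72/4 = 18.0

18.0


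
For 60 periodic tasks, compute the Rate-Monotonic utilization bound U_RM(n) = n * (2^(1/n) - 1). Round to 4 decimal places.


Compute 2^(1/60) = 1.0116194403
Subtract 1: 1.0116194403 - 1 = 0.0116194403
Multiply by n: 60 * 0.0116194403 = 0.6971664180
Round to 4 dp: 0.6972

0.6972


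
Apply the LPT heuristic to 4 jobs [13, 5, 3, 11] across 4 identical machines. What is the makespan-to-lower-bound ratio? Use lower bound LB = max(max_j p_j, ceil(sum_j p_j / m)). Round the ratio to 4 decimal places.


LPT order: [13, 11, 5, 3]
Machine loads after assignment: [13, 11, 5, 3]
LPT makespan = 13
Lower bound = max(max_job, ceil(total/4)) = max(13, 8) = 13
Ratio = 13 / 13 = 1.0

1.0


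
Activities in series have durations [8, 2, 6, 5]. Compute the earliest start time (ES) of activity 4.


Activity 4 starts after activities 1 through 3 complete.
Predecessor durations: [8, 2, 6]
ES = 8 + 2 + 6 = 16

16


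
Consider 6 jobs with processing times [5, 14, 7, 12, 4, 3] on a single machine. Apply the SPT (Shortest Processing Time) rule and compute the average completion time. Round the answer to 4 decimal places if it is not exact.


Sort jobs by processing time (SPT order): [3, 4, 5, 7, 12, 14]
Compute completion times sequentially:
  Job 1: processing = 3, completes at 3
  Job 2: processing = 4, completes at 7
  Job 3: processing = 5, completes at 12
  Job 4: processing = 7, completes at 19
  Job 5: processing = 12, completes at 31
  Job 6: processing = 14, completes at 45
Sum of completion times = 117
Average completion time = 117/6 = 19.5

19.5


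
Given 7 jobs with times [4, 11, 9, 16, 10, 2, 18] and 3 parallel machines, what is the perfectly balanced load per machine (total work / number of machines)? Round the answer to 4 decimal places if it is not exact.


Total processing time = 4 + 11 + 9 + 16 + 10 + 2 + 18 = 70
Number of machines = 3
Ideal balanced load = 70 / 3 = 23.3333

23.3333


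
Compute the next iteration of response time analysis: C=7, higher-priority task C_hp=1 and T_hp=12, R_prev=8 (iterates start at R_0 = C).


R_next = C + ceil(R_prev / T_hp) * C_hp
ceil(8 / 12) = ceil(0.6667) = 1
Interference = 1 * 1 = 1
R_next = 7 + 1 = 8
R_next = R_prev, so the iteration has converged (response time = 8).

8


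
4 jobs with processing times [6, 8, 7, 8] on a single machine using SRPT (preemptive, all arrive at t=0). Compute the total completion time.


Since all jobs arrive at t=0, SRPT equals SPT ordering.
SPT order: [6, 7, 8, 8]
Completion times:
  Job 1: p=6, C=6
  Job 2: p=7, C=13
  Job 3: p=8, C=21
  Job 4: p=8, C=29
Total completion time = 6 + 13 + 21 + 29 = 69

69


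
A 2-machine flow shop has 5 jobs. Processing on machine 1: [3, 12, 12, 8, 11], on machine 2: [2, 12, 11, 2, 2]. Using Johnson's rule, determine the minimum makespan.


Apply Johnson's rule:
  Group 1 (a <= b): [(2, 12, 12)]
  Group 2 (a > b): [(3, 12, 11), (1, 3, 2), (4, 8, 2), (5, 11, 2)]
Optimal job order: [2, 3, 1, 4, 5]
Schedule:
  Job 2: M1 done at 12, M2 done at 24
  Job 3: M1 done at 24, M2 done at 35
  Job 1: M1 done at 27, M2 done at 37
  Job 4: M1 done at 35, M2 done at 39
  Job 5: M1 done at 46, M2 done at 48
Makespan = 48

48


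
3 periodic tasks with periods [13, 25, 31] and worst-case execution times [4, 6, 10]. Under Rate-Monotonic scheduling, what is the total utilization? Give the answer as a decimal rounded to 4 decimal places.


Compute individual utilizations (exact fractions):
  Task 1: C/T = 4/13 (approx. 0.3077)
  Task 2: C/T = 6/25 (approx. 0.24)
  Task 3: C/T = 10/31 (approx. 0.3226)
Total utilization U = 4/13 + 6/25 + 10/31 = 8768/10075
Rounded to 4 decimal places: U = 0.8703
RM (Liu & Layland) bound for 3 tasks = 0.779763; compare with U = 8768/10075 (approx. 0.870273)
bound < U <= 1, so the RM sufficient condition is not met (inconclusive; an exact test such as response-time analysis is needed).

0.8703


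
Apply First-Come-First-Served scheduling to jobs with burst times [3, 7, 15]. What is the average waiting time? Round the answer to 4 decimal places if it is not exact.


FCFS order (as given): [3, 7, 15]
Waiting times:
  Job 1: wait = 0
  Job 2: wait = 3
  Job 3: wait = 10
Sum of waiting times = 13
Average waiting time = 13/3 = 4.3333

4.3333


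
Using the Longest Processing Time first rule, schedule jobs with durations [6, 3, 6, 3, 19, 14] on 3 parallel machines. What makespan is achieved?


Sort jobs in decreasing order (LPT): [19, 14, 6, 6, 3, 3]
Assign each job to the least loaded machine:
  Machine 1: jobs [19], load = 19
  Machine 2: jobs [14, 3], load = 17
  Machine 3: jobs [6, 6, 3], load = 15
Makespan = max load = 19

19


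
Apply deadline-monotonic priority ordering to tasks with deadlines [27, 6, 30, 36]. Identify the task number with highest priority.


Sort tasks by relative deadline (ascending):
  Task 2: deadline = 6
  Task 1: deadline = 27
  Task 3: deadline = 30
  Task 4: deadline = 36
Priority order (highest first): [2, 1, 3, 4]
Highest priority task = 2

2


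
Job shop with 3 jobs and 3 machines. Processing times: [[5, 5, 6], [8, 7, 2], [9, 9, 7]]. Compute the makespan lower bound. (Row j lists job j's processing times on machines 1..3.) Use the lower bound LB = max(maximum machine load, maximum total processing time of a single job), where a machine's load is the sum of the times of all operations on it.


Machine loads:
  Machine 1: 5 + 8 + 9 = 22
  Machine 2: 5 + 7 + 9 = 21
  Machine 3: 6 + 2 + 7 = 15
Max machine load = 22
Job totals:
  Job 1: 16
  Job 2: 17
  Job 3: 25
Max job total = 25
Lower bound = max(22, 25) = 25

25


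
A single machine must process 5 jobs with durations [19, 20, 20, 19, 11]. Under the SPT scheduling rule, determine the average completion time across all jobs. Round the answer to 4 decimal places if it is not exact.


Sort jobs by processing time (SPT order): [11, 19, 19, 20, 20]
Compute completion times sequentially:
  Job 1: processing = 11, completes at 11
  Job 2: processing = 19, completes at 30
  Job 3: processing = 19, completes at 49
  Job 4: processing = 20, completes at 69
  Job 5: processing = 20, completes at 89
Sum of completion times = 248
Average completion time = 248/5 = 49.6

49.6


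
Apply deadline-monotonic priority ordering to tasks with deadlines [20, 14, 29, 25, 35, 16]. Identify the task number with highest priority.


Sort tasks by relative deadline (ascending):
  Task 2: deadline = 14
  Task 6: deadline = 16
  Task 1: deadline = 20
  Task 4: deadline = 25
  Task 3: deadline = 29
  Task 5: deadline = 35
Priority order (highest first): [2, 6, 1, 4, 3, 5]
Highest priority task = 2

2


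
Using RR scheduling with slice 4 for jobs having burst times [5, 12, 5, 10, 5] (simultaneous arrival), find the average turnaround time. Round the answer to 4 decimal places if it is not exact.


Time quantum = 4
Execution trace:
  J1 runs 4 units, time = 4
  J2 runs 4 units, time = 8
  J3 runs 4 units, time = 12
  J4 runs 4 units, time = 16
  J5 runs 4 units, time = 20
  J1 runs 1 units, time = 21
  J2 runs 4 units, time = 25
  J3 runs 1 units, time = 26
  J4 runs 4 units, time = 30
  J5 runs 1 units, time = 31
  J2 runs 4 units, time = 35
  J4 runs 2 units, time = 37
Finish times: [21, 35, 26, 37, 31]
Average turnaround = 150/5 = 30.0

30.0


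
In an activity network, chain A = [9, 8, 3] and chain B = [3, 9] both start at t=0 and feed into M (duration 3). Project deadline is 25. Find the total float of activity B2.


Forward pass: ES(B2) = sum of predecessors on chain B = 3
EF = ES + duration = 3 + 9 = 12
Backward pass: LF(M) = deadline = 25; LS(M) = 25 - 3 = 22
LF(B2) = LS(M) - sum(successors on chain B) = 22 - 0 = 22
LS = LF - duration = 22 - 9 = 13
Total float = LS - ES = 13 - 3 = 10

10


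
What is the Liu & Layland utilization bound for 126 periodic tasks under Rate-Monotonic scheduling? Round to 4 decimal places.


Compute 2^(1/126) = 1.0055163273
Subtract 1: 1.0055163273 - 1 = 0.0055163273
Multiply by n: 126 * 0.0055163273 = 0.6950572398
Round to 4 dp: 0.6951

0.6951


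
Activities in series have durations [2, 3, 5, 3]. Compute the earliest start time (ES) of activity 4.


Activity 4 starts after activities 1 through 3 complete.
Predecessor durations: [2, 3, 5]
ES = 2 + 3 + 5 = 10

10


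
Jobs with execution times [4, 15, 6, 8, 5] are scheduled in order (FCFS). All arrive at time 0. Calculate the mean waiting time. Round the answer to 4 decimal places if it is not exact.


FCFS order (as given): [4, 15, 6, 8, 5]
Waiting times:
  Job 1: wait = 0
  Job 2: wait = 4
  Job 3: wait = 19
  Job 4: wait = 25
  Job 5: wait = 33
Sum of waiting times = 81
Average waiting time = 81/5 = 16.2

16.2


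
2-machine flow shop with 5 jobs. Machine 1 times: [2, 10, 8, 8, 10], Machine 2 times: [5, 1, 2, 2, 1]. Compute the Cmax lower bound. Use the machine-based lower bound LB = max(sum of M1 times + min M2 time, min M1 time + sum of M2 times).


LB1 = sum(M1 times) + min(M2 times) = 38 + 1 = 39
LB2 = min(M1 times) + sum(M2 times) = 2 + 11 = 13
Lower bound = max(LB1, LB2) = max(39, 13) = 39

39


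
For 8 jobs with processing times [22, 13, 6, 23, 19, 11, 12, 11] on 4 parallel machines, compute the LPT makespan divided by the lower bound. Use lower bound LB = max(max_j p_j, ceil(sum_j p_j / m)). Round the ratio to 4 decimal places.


LPT order: [23, 22, 19, 13, 12, 11, 11, 6]
Machine loads after assignment: [29, 33, 30, 25]
LPT makespan = 33
Lower bound = max(max_job, ceil(total/4)) = max(23, 30) = 30
Ratio = 33 / 30 = 1.1

1.1


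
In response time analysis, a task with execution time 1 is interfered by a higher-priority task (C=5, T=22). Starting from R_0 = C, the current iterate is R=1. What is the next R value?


R_next = C + ceil(R_prev / T_hp) * C_hp
ceil(1 / 22) = ceil(0.0455) = 1
Interference = 1 * 5 = 5
R_next = 1 + 5 = 6

6


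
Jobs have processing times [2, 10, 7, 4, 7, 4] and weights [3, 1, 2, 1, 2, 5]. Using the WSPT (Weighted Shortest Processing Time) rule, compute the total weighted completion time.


Compute p/w ratios and sort ascending (WSPT): [(2, 3), (4, 5), (7, 2), (7, 2), (4, 1), (10, 1)]
Compute weighted completion times:
  Job (p=2,w=3): C=2, w*C=3*2=6
  Job (p=4,w=5): C=6, w*C=5*6=30
  Job (p=7,w=2): C=13, w*C=2*13=26
  Job (p=7,w=2): C=20, w*C=2*20=40
  Job (p=4,w=1): C=24, w*C=1*24=24
  Job (p=10,w=1): C=34, w*C=1*34=34
Total weighted completion time = 160

160


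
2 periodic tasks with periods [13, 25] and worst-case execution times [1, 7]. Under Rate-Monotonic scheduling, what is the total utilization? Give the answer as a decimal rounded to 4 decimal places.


Compute individual utilizations (exact fractions):
  Task 1: C/T = 1/13 (approx. 0.0769)
  Task 2: C/T = 7/25 (approx. 0.28)
Total utilization U = 1/13 + 7/25 = 116/325
Rounded to 4 decimal places: U = 0.3569
RM (Liu & Layland) bound for 2 tasks = 0.828427; compare with U = 116/325 (approx. 0.356923)
U <= bound, so schedulable by RM sufficient condition.

0.3569


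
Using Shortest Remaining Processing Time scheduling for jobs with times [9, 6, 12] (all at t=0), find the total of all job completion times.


Since all jobs arrive at t=0, SRPT equals SPT ordering.
SPT order: [6, 9, 12]
Completion times:
  Job 1: p=6, C=6
  Job 2: p=9, C=15
  Job 3: p=12, C=27
Total completion time = 6 + 15 + 27 = 48

48


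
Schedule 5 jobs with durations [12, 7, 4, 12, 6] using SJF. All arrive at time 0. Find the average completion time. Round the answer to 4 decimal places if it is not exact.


SJF order (ascending): [4, 6, 7, 12, 12]
Completion times:
  Job 1: burst=4, C=4
  Job 2: burst=6, C=10
  Job 3: burst=7, C=17
  Job 4: burst=12, C=29
  Job 5: burst=12, C=41
Average completion = 101/5 = 20.2

20.2


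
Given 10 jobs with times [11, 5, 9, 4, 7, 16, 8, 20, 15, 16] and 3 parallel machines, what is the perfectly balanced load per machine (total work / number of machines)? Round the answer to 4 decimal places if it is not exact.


Total processing time = 11 + 5 + 9 + 4 + 7 + 16 + 8 + 20 + 15 + 16 = 111
Number of machines = 3
Ideal balanced load = 111 / 3 = 37.0

37.0


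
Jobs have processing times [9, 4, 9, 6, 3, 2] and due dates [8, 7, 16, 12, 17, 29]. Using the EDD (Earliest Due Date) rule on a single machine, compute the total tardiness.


Sort by due date (EDD order): [(4, 7), (9, 8), (6, 12), (9, 16), (3, 17), (2, 29)]
Compute completion times and tardiness:
  Job 1: p=4, d=7, C=4, tardiness=max(0,4-7)=0
  Job 2: p=9, d=8, C=13, tardiness=max(0,13-8)=5
  Job 3: p=6, d=12, C=19, tardiness=max(0,19-12)=7
  Job 4: p=9, d=16, C=28, tardiness=max(0,28-16)=12
  Job 5: p=3, d=17, C=31, tardiness=max(0,31-17)=14
  Job 6: p=2, d=29, C=33, tardiness=max(0,33-29)=4
Total tardiness = 42

42


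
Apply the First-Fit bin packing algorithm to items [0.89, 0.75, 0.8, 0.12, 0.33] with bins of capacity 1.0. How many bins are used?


Place items sequentially using First-Fit:
  Item 0.89 -> new Bin 1
  Item 0.75 -> new Bin 2
  Item 0.8 -> new Bin 3
  Item 0.12 -> Bin 2 (now 0.87)
  Item 0.33 -> new Bin 4
Total bins used = 4

4


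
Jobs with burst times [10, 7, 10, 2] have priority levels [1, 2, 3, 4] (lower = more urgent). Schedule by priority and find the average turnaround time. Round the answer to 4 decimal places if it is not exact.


Sort by priority (ascending = highest first):
Order: [(1, 10), (2, 7), (3, 10), (4, 2)]
Completion times:
  Priority 1, burst=10, C=10
  Priority 2, burst=7, C=17
  Priority 3, burst=10, C=27
  Priority 4, burst=2, C=29
Average turnaround = 83/4 = 20.75

20.75


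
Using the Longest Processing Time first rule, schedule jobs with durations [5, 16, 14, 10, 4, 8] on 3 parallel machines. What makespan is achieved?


Sort jobs in decreasing order (LPT): [16, 14, 10, 8, 5, 4]
Assign each job to the least loaded machine:
  Machine 1: jobs [16, 4], load = 20
  Machine 2: jobs [14, 5], load = 19
  Machine 3: jobs [10, 8], load = 18
Makespan = max load = 20

20


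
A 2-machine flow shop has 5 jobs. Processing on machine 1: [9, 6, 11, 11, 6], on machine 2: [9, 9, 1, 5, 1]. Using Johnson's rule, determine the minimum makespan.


Apply Johnson's rule:
  Group 1 (a <= b): [(2, 6, 9), (1, 9, 9)]
  Group 2 (a > b): [(4, 11, 5), (3, 11, 1), (5, 6, 1)]
Optimal job order: [2, 1, 4, 3, 5]
Schedule:
  Job 2: M1 done at 6, M2 done at 15
  Job 1: M1 done at 15, M2 done at 24
  Job 4: M1 done at 26, M2 done at 31
  Job 3: M1 done at 37, M2 done at 38
  Job 5: M1 done at 43, M2 done at 44
Makespan = 44

44


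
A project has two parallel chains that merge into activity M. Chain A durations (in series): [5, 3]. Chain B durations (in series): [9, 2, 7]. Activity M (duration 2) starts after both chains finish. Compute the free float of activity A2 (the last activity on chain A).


ES(A2) = sum of predecessors on chain A = 5
EF(A2) = ES + duration = 5 + 3 = 8
Successor of A2 is M. ES(M) = max(sum(A), sum(B)) = max(8, 18) = 18
Free float = ES(successor) - EF(current) = 18 - 8 = 10

10


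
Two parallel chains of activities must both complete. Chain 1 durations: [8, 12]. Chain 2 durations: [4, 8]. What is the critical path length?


Path A total = 8 + 12 = 20
Path B total = 4 + 8 = 12
Critical path = longest path = max(20, 12) = 20

20


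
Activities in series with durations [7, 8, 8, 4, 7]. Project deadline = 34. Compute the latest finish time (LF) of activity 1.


LF(activity 1) = deadline - sum of successor durations
Successors: activities 2 through 5 with durations [8, 8, 4, 7]
Sum of successor durations = 27
LF = 34 - 27 = 7

7


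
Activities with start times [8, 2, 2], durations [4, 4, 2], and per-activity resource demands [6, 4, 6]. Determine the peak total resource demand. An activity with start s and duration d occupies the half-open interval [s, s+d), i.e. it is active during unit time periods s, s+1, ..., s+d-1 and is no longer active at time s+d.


Each activity i is active on [start_i, start_i + duration_i).
Compute total resource usage per time slot:
  t=0: active resources = [], total = 0
  t=1: active resources = [], total = 0
  t=2: active resources = [4, 6], total = 10
  t=3: active resources = [4, 6], total = 10
  t=4: active resources = [4], total = 4
  t=5: active resources = [4], total = 4
  t=6: active resources = [], total = 0
  t=7: active resources = [], total = 0
  t=8: active resources = [6], total = 6
  t=9: active resources = [6], total = 6
  t=10: active resources = [6], total = 6
  t=11: active resources = [6], total = 6
Peak resource demand = 10

10


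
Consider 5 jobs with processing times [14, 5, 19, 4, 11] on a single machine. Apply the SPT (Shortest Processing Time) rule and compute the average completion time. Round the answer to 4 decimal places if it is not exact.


Sort jobs by processing time (SPT order): [4, 5, 11, 14, 19]
Compute completion times sequentially:
  Job 1: processing = 4, completes at 4
  Job 2: processing = 5, completes at 9
  Job 3: processing = 11, completes at 20
  Job 4: processing = 14, completes at 34
  Job 5: processing = 19, completes at 53
Sum of completion times = 120
Average completion time = 120/5 = 24.0

24.0


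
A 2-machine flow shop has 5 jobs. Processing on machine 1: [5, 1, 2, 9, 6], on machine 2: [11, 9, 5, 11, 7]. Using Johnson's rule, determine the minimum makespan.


Apply Johnson's rule:
  Group 1 (a <= b): [(2, 1, 9), (3, 2, 5), (1, 5, 11), (5, 6, 7), (4, 9, 11)]
  Group 2 (a > b): []
Optimal job order: [2, 3, 1, 5, 4]
Schedule:
  Job 2: M1 done at 1, M2 done at 10
  Job 3: M1 done at 3, M2 done at 15
  Job 1: M1 done at 8, M2 done at 26
  Job 5: M1 done at 14, M2 done at 33
  Job 4: M1 done at 23, M2 done at 44
Makespan = 44

44


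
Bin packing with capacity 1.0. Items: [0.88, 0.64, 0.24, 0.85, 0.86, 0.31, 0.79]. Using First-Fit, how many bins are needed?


Place items sequentially using First-Fit:
  Item 0.88 -> new Bin 1
  Item 0.64 -> new Bin 2
  Item 0.24 -> Bin 2 (now 0.88)
  Item 0.85 -> new Bin 3
  Item 0.86 -> new Bin 4
  Item 0.31 -> new Bin 5
  Item 0.79 -> new Bin 6
Total bins used = 6

6


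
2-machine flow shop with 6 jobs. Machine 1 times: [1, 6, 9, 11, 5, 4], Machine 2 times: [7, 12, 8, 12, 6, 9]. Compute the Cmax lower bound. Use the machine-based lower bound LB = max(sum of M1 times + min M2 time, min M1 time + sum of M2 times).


LB1 = sum(M1 times) + min(M2 times) = 36 + 6 = 42
LB2 = min(M1 times) + sum(M2 times) = 1 + 54 = 55
Lower bound = max(LB1, LB2) = max(42, 55) = 55

55


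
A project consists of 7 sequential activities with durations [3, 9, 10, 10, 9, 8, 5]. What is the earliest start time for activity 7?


Activity 7 starts after activities 1 through 6 complete.
Predecessor durations: [3, 9, 10, 10, 9, 8]
ES = 3 + 9 + 10 + 10 + 9 + 8 = 49

49


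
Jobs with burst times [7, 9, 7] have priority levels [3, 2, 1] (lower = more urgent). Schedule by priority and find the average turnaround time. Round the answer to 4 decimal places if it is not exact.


Sort by priority (ascending = highest first):
Order: [(1, 7), (2, 9), (3, 7)]
Completion times:
  Priority 1, burst=7, C=7
  Priority 2, burst=9, C=16
  Priority 3, burst=7, C=23
Average turnaround = 46/3 = 15.3333

15.3333


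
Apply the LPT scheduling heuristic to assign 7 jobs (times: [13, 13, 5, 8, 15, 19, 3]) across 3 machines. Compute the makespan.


Sort jobs in decreasing order (LPT): [19, 15, 13, 13, 8, 5, 3]
Assign each job to the least loaded machine:
  Machine 1: jobs [19, 5], load = 24
  Machine 2: jobs [15, 8, 3], load = 26
  Machine 3: jobs [13, 13], load = 26
Makespan = max load = 26

26


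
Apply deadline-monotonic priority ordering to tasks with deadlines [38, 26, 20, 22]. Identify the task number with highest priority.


Sort tasks by relative deadline (ascending):
  Task 3: deadline = 20
  Task 4: deadline = 22
  Task 2: deadline = 26
  Task 1: deadline = 38
Priority order (highest first): [3, 4, 2, 1]
Highest priority task = 3

3


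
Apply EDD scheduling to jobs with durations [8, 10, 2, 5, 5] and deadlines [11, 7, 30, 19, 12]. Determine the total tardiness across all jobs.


Sort by due date (EDD order): [(10, 7), (8, 11), (5, 12), (5, 19), (2, 30)]
Compute completion times and tardiness:
  Job 1: p=10, d=7, C=10, tardiness=max(0,10-7)=3
  Job 2: p=8, d=11, C=18, tardiness=max(0,18-11)=7
  Job 3: p=5, d=12, C=23, tardiness=max(0,23-12)=11
  Job 4: p=5, d=19, C=28, tardiness=max(0,28-19)=9
  Job 5: p=2, d=30, C=30, tardiness=max(0,30-30)=0
Total tardiness = 30

30


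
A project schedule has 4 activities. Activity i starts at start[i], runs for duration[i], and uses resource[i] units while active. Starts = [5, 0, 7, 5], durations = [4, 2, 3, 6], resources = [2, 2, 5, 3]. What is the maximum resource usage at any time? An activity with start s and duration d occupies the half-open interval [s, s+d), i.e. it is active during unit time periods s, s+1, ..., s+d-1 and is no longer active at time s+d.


Each activity i is active on [start_i, start_i + duration_i).
Compute total resource usage per time slot:
  t=0: active resources = [2], total = 2
  t=1: active resources = [2], total = 2
  t=2: active resources = [], total = 0
  t=3: active resources = [], total = 0
  t=4: active resources = [], total = 0
  t=5: active resources = [2, 3], total = 5
  t=6: active resources = [2, 3], total = 5
  t=7: active resources = [2, 5, 3], total = 10
  t=8: active resources = [2, 5, 3], total = 10
  t=9: active resources = [5, 3], total = 8
  t=10: active resources = [3], total = 3
Peak resource demand = 10

10


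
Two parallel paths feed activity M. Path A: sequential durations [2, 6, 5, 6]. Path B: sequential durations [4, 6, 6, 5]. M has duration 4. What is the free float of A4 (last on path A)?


ES(A4) = sum of predecessors on chain A = 13
EF(A4) = ES + duration = 13 + 6 = 19
Successor of A4 is M. ES(M) = max(sum(A), sum(B)) = max(19, 21) = 21
Free float = ES(successor) - EF(current) = 21 - 19 = 2

2


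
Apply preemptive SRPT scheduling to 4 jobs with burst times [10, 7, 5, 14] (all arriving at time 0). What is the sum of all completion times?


Since all jobs arrive at t=0, SRPT equals SPT ordering.
SPT order: [5, 7, 10, 14]
Completion times:
  Job 1: p=5, C=5
  Job 2: p=7, C=12
  Job 3: p=10, C=22
  Job 4: p=14, C=36
Total completion time = 5 + 12 + 22 + 36 = 75

75


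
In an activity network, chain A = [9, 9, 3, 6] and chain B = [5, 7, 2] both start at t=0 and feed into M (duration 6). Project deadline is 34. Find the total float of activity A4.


Forward pass: ES(A4) = sum of predecessors on chain A = 21
EF = ES + duration = 21 + 6 = 27
Backward pass: LF(M) = deadline = 34; LS(M) = 34 - 6 = 28
LF(A4) = LS(M) - sum(successors on chain A) = 28 - 0 = 28
LS = LF - duration = 28 - 6 = 22
Total float = LS - ES = 22 - 21 = 1

1


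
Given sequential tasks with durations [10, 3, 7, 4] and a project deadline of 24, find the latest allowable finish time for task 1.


LF(activity 1) = deadline - sum of successor durations
Successors: activities 2 through 4 with durations [3, 7, 4]
Sum of successor durations = 14
LF = 24 - 14 = 10

10


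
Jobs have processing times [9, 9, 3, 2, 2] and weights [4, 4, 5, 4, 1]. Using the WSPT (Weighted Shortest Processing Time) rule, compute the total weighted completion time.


Compute p/w ratios and sort ascending (WSPT): [(2, 4), (3, 5), (2, 1), (9, 4), (9, 4)]
Compute weighted completion times:
  Job (p=2,w=4): C=2, w*C=4*2=8
  Job (p=3,w=5): C=5, w*C=5*5=25
  Job (p=2,w=1): C=7, w*C=1*7=7
  Job (p=9,w=4): C=16, w*C=4*16=64
  Job (p=9,w=4): C=25, w*C=4*25=100
Total weighted completion time = 204

204


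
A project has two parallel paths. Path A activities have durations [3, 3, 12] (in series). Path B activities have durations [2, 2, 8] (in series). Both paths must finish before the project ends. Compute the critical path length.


Path A total = 3 + 3 + 12 = 18
Path B total = 2 + 2 + 8 = 12
Critical path = longest path = max(18, 12) = 18

18


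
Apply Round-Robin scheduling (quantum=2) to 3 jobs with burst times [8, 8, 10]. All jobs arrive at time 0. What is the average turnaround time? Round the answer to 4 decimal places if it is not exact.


Time quantum = 2
Execution trace:
  J1 runs 2 units, time = 2
  J2 runs 2 units, time = 4
  J3 runs 2 units, time = 6
  J1 runs 2 units, time = 8
  J2 runs 2 units, time = 10
  J3 runs 2 units, time = 12
  J1 runs 2 units, time = 14
  J2 runs 2 units, time = 16
  J3 runs 2 units, time = 18
  J1 runs 2 units, time = 20
  J2 runs 2 units, time = 22
  J3 runs 2 units, time = 24
  J3 runs 2 units, time = 26
Finish times: [20, 22, 26]
Average turnaround = 68/3 = 22.6667

22.6667
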